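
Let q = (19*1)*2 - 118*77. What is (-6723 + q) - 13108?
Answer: -28879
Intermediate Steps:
q = -9048 (q = 19*2 - 9086 = 38 - 9086 = -9048)
(-6723 + q) - 13108 = (-6723 - 9048) - 13108 = -15771 - 13108 = -28879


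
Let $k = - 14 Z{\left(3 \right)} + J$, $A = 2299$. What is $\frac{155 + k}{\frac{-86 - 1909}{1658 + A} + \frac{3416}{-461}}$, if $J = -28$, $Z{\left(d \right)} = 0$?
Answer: $- \frac{77223493}{4812269} \approx -16.047$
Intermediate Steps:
$k = -28$ ($k = \left(-14\right) 0 - 28 = 0 - 28 = -28$)
$\frac{155 + k}{\frac{-86 - 1909}{1658 + A} + \frac{3416}{-461}} = \frac{155 - 28}{\frac{-86 - 1909}{1658 + 2299} + \frac{3416}{-461}} = \frac{127}{- \frac{1995}{3957} + 3416 \left(- \frac{1}{461}\right)} = \frac{127}{\left(-1995\right) \frac{1}{3957} - \frac{3416}{461}} = \frac{127}{- \frac{665}{1319} - \frac{3416}{461}} = \frac{127}{- \frac{4812269}{608059}} = 127 \left(- \frac{608059}{4812269}\right) = - \frac{77223493}{4812269}$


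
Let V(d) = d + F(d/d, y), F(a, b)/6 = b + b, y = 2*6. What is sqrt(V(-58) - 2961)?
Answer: 5*I*sqrt(115) ≈ 53.619*I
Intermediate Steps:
y = 12
F(a, b) = 12*b (F(a, b) = 6*(b + b) = 6*(2*b) = 12*b)
V(d) = 144 + d (V(d) = d + 12*12 = d + 144 = 144 + d)
sqrt(V(-58) - 2961) = sqrt((144 - 58) - 2961) = sqrt(86 - 2961) = sqrt(-2875) = 5*I*sqrt(115)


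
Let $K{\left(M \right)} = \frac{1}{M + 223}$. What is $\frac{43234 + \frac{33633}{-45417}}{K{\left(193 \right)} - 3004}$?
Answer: $- \frac{272275459040}{18918648157} \approx -14.392$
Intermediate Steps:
$K{\left(M \right)} = \frac{1}{223 + M}$
$\frac{43234 + \frac{33633}{-45417}}{K{\left(193 \right)} - 3004} = \frac{43234 + \frac{33633}{-45417}}{\frac{1}{223 + 193} - 3004} = \frac{43234 + 33633 \left(- \frac{1}{45417}\right)}{\frac{1}{416} - 3004} = \frac{43234 - \frac{11211}{15139}}{\frac{1}{416} - 3004} = \frac{654508315}{15139 \left(- \frac{1249663}{416}\right)} = \frac{654508315}{15139} \left(- \frac{416}{1249663}\right) = - \frac{272275459040}{18918648157}$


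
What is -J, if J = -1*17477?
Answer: 17477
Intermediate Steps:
J = -17477
-J = -1*(-17477) = 17477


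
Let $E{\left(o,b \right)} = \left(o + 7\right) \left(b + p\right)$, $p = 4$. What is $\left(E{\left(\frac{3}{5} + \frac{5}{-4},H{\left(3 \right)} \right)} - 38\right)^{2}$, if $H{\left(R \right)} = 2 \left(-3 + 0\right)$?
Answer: $\frac{257049}{100} \approx 2570.5$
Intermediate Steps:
$H{\left(R \right)} = -6$ ($H{\left(R \right)} = 2 \left(-3\right) = -6$)
$E{\left(o,b \right)} = \left(4 + b\right) \left(7 + o\right)$ ($E{\left(o,b \right)} = \left(o + 7\right) \left(b + 4\right) = \left(7 + o\right) \left(4 + b\right) = \left(4 + b\right) \left(7 + o\right)$)
$\left(E{\left(\frac{3}{5} + \frac{5}{-4},H{\left(3 \right)} \right)} - 38\right)^{2} = \left(\left(28 + 4 \left(\frac{3}{5} + \frac{5}{-4}\right) + 7 \left(-6\right) - 6 \left(\frac{3}{5} + \frac{5}{-4}\right)\right) - 38\right)^{2} = \left(\left(28 + 4 \left(3 \cdot \frac{1}{5} + 5 \left(- \frac{1}{4}\right)\right) - 42 - 6 \left(3 \cdot \frac{1}{5} + 5 \left(- \frac{1}{4}\right)\right)\right) - 38\right)^{2} = \left(\left(28 + 4 \left(\frac{3}{5} - \frac{5}{4}\right) - 42 - 6 \left(\frac{3}{5} - \frac{5}{4}\right)\right) - 38\right)^{2} = \left(\left(28 + 4 \left(- \frac{13}{20}\right) - 42 - - \frac{39}{10}\right) - 38\right)^{2} = \left(\left(28 - \frac{13}{5} - 42 + \frac{39}{10}\right) - 38\right)^{2} = \left(- \frac{127}{10} - 38\right)^{2} = \left(- \frac{507}{10}\right)^{2} = \frac{257049}{100}$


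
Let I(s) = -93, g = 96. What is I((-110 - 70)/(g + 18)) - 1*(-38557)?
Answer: 38464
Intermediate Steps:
I((-110 - 70)/(g + 18)) - 1*(-38557) = -93 - 1*(-38557) = -93 + 38557 = 38464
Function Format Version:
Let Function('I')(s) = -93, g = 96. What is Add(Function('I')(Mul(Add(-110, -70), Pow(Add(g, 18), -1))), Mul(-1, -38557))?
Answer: 38464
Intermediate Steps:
Add(Function('I')(Mul(Add(-110, -70), Pow(Add(g, 18), -1))), Mul(-1, -38557)) = Add(-93, Mul(-1, -38557)) = Add(-93, 38557) = 38464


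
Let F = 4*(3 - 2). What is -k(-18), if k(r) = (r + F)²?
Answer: -196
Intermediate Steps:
F = 4 (F = 4*1 = 4)
k(r) = (4 + r)² (k(r) = (r + 4)² = (4 + r)²)
-k(-18) = -(4 - 18)² = -1*(-14)² = -1*196 = -196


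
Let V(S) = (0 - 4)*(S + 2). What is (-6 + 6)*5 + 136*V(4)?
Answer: -3264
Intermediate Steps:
V(S) = -8 - 4*S (V(S) = -4*(2 + S) = -8 - 4*S)
(-6 + 6)*5 + 136*V(4) = (-6 + 6)*5 + 136*(-8 - 4*4) = 0*5 + 136*(-8 - 16) = 0 + 136*(-24) = 0 - 3264 = -3264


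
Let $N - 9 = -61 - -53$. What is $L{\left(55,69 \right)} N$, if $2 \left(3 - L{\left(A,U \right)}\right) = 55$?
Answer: $- \frac{49}{2} \approx -24.5$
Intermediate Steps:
$L{\left(A,U \right)} = - \frac{49}{2}$ ($L{\left(A,U \right)} = 3 - \frac{55}{2} = - \frac{49}{2}$)
$N = 1$ ($N = 9 - 8 = 1$)
$L{\left(55,69 \right)} N = \left(- \frac{49}{2}\right) 1 = - \frac{49}{2}$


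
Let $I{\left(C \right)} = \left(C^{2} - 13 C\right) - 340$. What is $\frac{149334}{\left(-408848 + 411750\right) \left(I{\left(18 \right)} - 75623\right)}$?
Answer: $- \frac{24889}{36697241} \approx -0.00067823$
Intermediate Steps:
$I{\left(C \right)} = -340 + C^{2} - 13 C$
$\frac{149334}{\left(-408848 + 411750\right) \left(I{\left(18 \right)} - 75623\right)} = \frac{149334}{\left(-408848 + 411750\right) \left(\left(-340 + 18^{2} - 234\right) - 75623\right)} = \frac{149334}{2902 \left(\left(-340 + 324 - 234\right) - 75623\right)} = \frac{149334}{2902 \left(-250 - 75623\right)} = \frac{149334}{2902 \left(-75873\right)} = \frac{149334}{-220183446} = 149334 \left(- \frac{1}{220183446}\right) = - \frac{24889}{36697241}$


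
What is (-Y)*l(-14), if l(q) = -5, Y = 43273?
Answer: 216365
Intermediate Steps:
(-Y)*l(-14) = -1*43273*(-5) = -43273*(-5) = 216365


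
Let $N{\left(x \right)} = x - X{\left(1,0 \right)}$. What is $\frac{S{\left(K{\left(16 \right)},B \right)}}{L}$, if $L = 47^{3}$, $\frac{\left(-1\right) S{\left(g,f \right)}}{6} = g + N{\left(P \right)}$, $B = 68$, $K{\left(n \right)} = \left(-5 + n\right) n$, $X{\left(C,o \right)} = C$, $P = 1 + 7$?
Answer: $- \frac{1098}{103823} \approx -0.010576$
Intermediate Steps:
$P = 8$
$K{\left(n \right)} = n \left(-5 + n\right)$
$N{\left(x \right)} = -1 + x$ ($N{\left(x \right)} = x - 1 = -1 + x$)
$S{\left(g,f \right)} = -42 - 6 g$ ($S{\left(g,f \right)} = - 6 \left(g + \left(-1 + 8\right)\right) = - 6 \left(g + 7\right) = - 6 \left(7 + g\right) = -42 - 6 g$)
$L = 103823$
$\frac{S{\left(K{\left(16 \right)},B \right)}}{L} = \frac{-42 - 6 \cdot 16 \left(-5 + 16\right)}{103823} = \left(-42 - 6 \cdot 16 \cdot 11\right) \frac{1}{103823} = \left(-42 - 1056\right) \frac{1}{103823} = \left(-1098\right) \frac{1}{103823} = - \frac{1098}{103823}$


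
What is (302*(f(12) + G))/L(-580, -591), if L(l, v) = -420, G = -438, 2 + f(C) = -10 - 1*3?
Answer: 22801/70 ≈ 325.73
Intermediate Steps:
f(C) = -15 (f(C) = -2 + (-10 - 1*3) = -2 + (-10 - 3) = -2 - 13 = -15)
(302*(f(12) + G))/L(-580, -591) = (302*(-15 - 438))/(-420) = (302*(-453))*(-1/420) = -136806*(-1/420) = 22801/70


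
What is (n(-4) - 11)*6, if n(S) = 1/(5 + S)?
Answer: -60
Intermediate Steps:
(n(-4) - 11)*6 = (1/(5 - 4) - 11)*6 = (1/1 - 11)*6 = (1 - 11)*6 = -10*6 = -60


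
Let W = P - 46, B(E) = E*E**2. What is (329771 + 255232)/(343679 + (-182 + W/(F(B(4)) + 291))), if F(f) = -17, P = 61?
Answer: 53430274/31372731 ≈ 1.7031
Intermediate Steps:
B(E) = E**3
W = 15 (W = 61 - 46 = 15)
(329771 + 255232)/(343679 + (-182 + W/(F(B(4)) + 291))) = (329771 + 255232)/(343679 + (-182 + 15/(-17 + 291))) = 585003/(343679 + (-182 + 15/274)) = 585003/(343679 - 49853/274) = 585003/(94118193/274) = 585003*(274/94118193) = 53430274/31372731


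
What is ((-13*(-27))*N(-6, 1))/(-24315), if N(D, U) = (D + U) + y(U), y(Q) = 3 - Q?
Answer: 351/8105 ≈ 0.043307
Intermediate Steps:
N(D, U) = 3 + D (N(D, U) = (D + U) + (3 - U) = 3 + D)
((-13*(-27))*N(-6, 1))/(-24315) = ((-13*(-27))*(3 - 6))/(-24315) = (351*(-3))*(-1/24315) = -1053*(-1/24315) = 351/8105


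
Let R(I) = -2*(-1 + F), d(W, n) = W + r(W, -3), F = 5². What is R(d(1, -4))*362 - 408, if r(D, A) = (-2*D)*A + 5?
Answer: -17784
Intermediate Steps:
r(D, A) = 5 - 2*A*D (r(D, A) = -2*A*D + 5 = 5 - 2*A*D)
F = 25
d(W, n) = 5 + 7*W (d(W, n) = W + (5 - 2*(-3)*W) = W + (5 + 6*W) = 5 + 7*W)
R(I) = -48 (R(I) = -2*(-1 + 25) = -2*24 = -48)
R(d(1, -4))*362 - 408 = -48*362 - 408 = -17376 - 408 = -17784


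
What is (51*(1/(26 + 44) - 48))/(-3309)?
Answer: 57103/77210 ≈ 0.73958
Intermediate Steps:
(51*(1/(26 + 44) - 48))/(-3309) = (51*(1/70 - 48))*(-1/3309) = (51*(-3359/70))*(-1/3309) = -171309/70*(-1/3309) = 57103/77210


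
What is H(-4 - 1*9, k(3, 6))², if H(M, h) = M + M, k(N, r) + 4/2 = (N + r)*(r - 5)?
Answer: 676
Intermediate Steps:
k(N, r) = -2 + (-5 + r)*(N + r) (k(N, r) = -2 + (N + r)*(r - 5) = -2 + (N + r)*(-5 + r) = -2 + (-5 + r)*(N + r))
H(M, h) = 2*M
H(-4 - 1*9, k(3, 6))² = (2*(-4 - 1*9))² = (2*(-4 - 9))² = (2*(-13))² = (-26)² = 676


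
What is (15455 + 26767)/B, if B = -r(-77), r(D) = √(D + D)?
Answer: 21111*I*√154/77 ≈ 3402.3*I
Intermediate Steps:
r(D) = √2*√D (r(D) = √(2*D) = √2*√D)
B = -I*√154 (B = -√2*√(-77) = -√2*I*√77 = -I*√154 ≈ -12.41*I)
(15455 + 26767)/B = (15455 + 26767)/((-I*√154)) = 42222*(I*√154/154) = 21111*I*√154/77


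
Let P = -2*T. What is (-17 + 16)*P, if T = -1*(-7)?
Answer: 14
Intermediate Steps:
T = 7
P = -14 (P = -2*7 = -14)
(-17 + 16)*P = (-17 + 16)*(-14) = -1*(-14) = 14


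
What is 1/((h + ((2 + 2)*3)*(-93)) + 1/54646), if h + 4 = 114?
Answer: -54646/54973875 ≈ -0.00099404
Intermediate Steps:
h = 110 (h = -4 + 114 = 110)
1/((h + ((2 + 2)*3)*(-93)) + 1/54646) = 1/((110 + ((2 + 2)*3)*(-93)) + 1/54646) = 1/((110 + (4*3)*(-93)) + 1/54646) = 1/((110 + 12*(-93)) + 1/54646) = 1/((110 - 1116) + 1/54646) = 1/(-1006 + 1/54646) = 1/(-54973875/54646) = -54646/54973875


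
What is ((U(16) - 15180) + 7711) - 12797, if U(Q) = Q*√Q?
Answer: -20202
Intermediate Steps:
U(Q) = Q^(3/2)
((U(16) - 15180) + 7711) - 12797 = ((16^(3/2) - 15180) + 7711) - 12797 = ((64 - 15180) + 7711) - 12797 = (-15116 + 7711) - 12797 = -7405 - 12797 = -20202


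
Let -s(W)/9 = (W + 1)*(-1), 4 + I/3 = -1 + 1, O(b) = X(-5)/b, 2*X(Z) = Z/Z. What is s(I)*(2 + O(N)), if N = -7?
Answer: -2673/14 ≈ -190.93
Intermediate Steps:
X(Z) = ½ (X(Z) = (Z/Z)/2 = (½)*1 = ½)
O(b) = 1/(2*b)
I = -12 (I = -12 + 3*(-1 + 1) = -12 + 3*0 = -12 + 0 = -12)
s(W) = 9 + 9*W (s(W) = -9*(W + 1)*(-1) = -9*(1 + W)*(-1) = -9*(-1 - W) = 9 + 9*W)
s(I)*(2 + O(N)) = (9 + 9*(-12))*(2 + (½)/(-7)) = (9 - 108)*(2 + (½)*(-⅐)) = -99*(2 - 1/14) = -99*27/14 = -2673/14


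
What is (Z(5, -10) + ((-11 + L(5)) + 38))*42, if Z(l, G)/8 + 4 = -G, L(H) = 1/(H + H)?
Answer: 15771/5 ≈ 3154.2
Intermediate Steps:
L(H) = 1/(2*H)
Z(l, G) = -32 - 8*G (Z(l, G) = -32 + 8*(-G) = -32 - 8*G)
(Z(5, -10) + ((-11 + L(5)) + 38))*42 = ((-32 - 8*(-10)) + ((-11 + (½)/5) + 38))*42 = ((-32 + 80) + ((-11 + (½)*(⅕)) + 38))*42 = (48 + ((-11 + ⅒) + 38))*42 = (48 + (-109/10 + 38))*42 = (48 + 271/10)*42 = (751/10)*42 = 15771/5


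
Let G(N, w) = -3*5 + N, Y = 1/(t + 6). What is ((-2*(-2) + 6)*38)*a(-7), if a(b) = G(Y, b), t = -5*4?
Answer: -40090/7 ≈ -5727.1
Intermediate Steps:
t = -20
Y = -1/14 (Y = 1/(-20 + 6) = 1/(-14) = -1/14 ≈ -0.071429)
G(N, w) = -15 + N
a(b) = -211/14 (a(b) = -15 - 1/14 = -211/14)
((-2*(-2) + 6)*38)*a(-7) = ((-2*(-2) + 6)*38)*(-211/14) = ((4 + 6)*38)*(-211/14) = (10*38)*(-211/14) = 380*(-211/14) = -40090/7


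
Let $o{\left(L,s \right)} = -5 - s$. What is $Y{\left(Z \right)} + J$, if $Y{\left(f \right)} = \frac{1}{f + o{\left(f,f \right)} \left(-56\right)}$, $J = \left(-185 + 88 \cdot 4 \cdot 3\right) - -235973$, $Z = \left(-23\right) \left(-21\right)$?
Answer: $\frac{6586868485}{27811} \approx 2.3684 \cdot 10^{5}$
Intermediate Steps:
$Z = 483$
$J = 236844$ ($J = \left(-185 + 88 \cdot 12\right) + 235973 = \left(-185 + 1056\right) + 235973 = 871 + 235973 = 236844$)
$Y{\left(f \right)} = \frac{1}{280 + 57 f}$ ($Y{\left(f \right)} = \frac{1}{f + \left(-5 - f\right) \left(-56\right)} = \frac{1}{f + \left(280 + 56 f\right)} = \frac{1}{280 + 57 f}$)
$Y{\left(Z \right)} + J = \frac{1}{280 + 57 \cdot 483} + 236844 = \frac{1}{280 + 27531} + 236844 = \frac{1}{27811} + 236844 = \frac{6586868485}{27811}$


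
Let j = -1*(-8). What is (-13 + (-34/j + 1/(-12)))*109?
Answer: -5668/3 ≈ -1889.3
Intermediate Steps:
j = 8
(-13 + (-34/j + 1/(-12)))*109 = (-13 + (-34/8 + 1/(-12)))*109 = (-13 + (-34*⅛ + 1*(-1/12)))*109 = (-13 + (-17/4 - 1/12))*109 = (-13 - 13/3)*109 = -52/3*109 = -5668/3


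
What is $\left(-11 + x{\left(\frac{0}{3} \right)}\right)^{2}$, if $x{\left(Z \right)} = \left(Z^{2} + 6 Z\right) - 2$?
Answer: $169$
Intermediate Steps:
$x{\left(Z \right)} = -2 + Z^{2} + 6 Z$
$\left(-11 + x{\left(\frac{0}{3} \right)}\right)^{2} = \left(-11 + \left(-2 + \left(\frac{0}{3}\right)^{2} + 6 \cdot \frac{0}{3}\right)\right)^{2} = \left(-11 + \left(-2 + \left(0 \cdot \frac{1}{3}\right)^{2} + 6 \cdot 0 \cdot \frac{1}{3}\right)\right)^{2} = \left(-11 + \left(-2 + 0^{2} + 6 \cdot 0\right)\right)^{2} = \left(-11 + \left(-2 + 0 + 0\right)\right)^{2} = \left(-11 - 2\right)^{2} = \left(-13\right)^{2} = 169$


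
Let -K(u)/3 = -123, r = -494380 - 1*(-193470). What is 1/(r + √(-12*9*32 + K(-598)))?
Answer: -300910/90546831187 - 21*I*√7/90546831187 ≈ -3.3233e-6 - 6.1361e-10*I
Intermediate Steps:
r = -300910 (r = -494380 + 193470 = -300910)
K(u) = 369 (K(u) = -3*(-123) = 369)
1/(r + √(-12*9*32 + K(-598))) = 1/(-300910 + √(-12*9*32 + 369)) = 1/(-300910 + √(-108*32 + 369)) = 1/(-300910 + √(-3456 + 369)) = 1/(-300910 + √(-3087)) = 1/(-300910 + 21*I*√7)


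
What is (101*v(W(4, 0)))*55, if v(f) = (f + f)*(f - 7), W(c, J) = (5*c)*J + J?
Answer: 0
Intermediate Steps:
W(c, J) = J + 5*J*c (W(c, J) = 5*J*c + J = J + 5*J*c)
v(f) = 2*f*(-7 + f) (v(f) = (2*f)*(-7 + f) = 2*f*(-7 + f))
(101*v(W(4, 0)))*55 = (101*(2*(0*(1 + 5*4))*(-7 + 0*(1 + 5*4))))*55 = (101*(2*(0*(1 + 20))*(-7 + 0*(1 + 20))))*55 = (101*(2*(0*21)*(-7 + 0*21)))*55 = (101*(2*0*(-7 + 0)))*55 = (101*(2*0*(-7)))*55 = (101*0)*55 = 0*55 = 0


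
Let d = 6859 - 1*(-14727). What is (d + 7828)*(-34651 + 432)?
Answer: -1006517666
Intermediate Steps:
d = 21586 (d = 6859 + 14727 = 21586)
(d + 7828)*(-34651 + 432) = (21586 + 7828)*(-34651 + 432) = 29414*(-34219) = -1006517666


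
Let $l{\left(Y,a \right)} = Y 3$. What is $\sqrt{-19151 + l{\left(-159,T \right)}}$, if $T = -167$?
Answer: $2 i \sqrt{4907} \approx 140.1 i$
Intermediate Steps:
$l{\left(Y,a \right)} = 3 Y$
$\sqrt{-19151 + l{\left(-159,T \right)}} = \sqrt{-19151 + 3 \left(-159\right)} = \sqrt{-19151 - 477} = \sqrt{-19628} = 2 i \sqrt{4907}$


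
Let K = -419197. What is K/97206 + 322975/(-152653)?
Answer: -95386787491/14838787518 ≈ -6.4282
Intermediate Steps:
K/97206 + 322975/(-152653) = -419197/97206 + 322975/(-152653) = -419197*1/97206 + 322975*(-1/152653) = -419197/97206 - 322975/152653 = -95386787491/14838787518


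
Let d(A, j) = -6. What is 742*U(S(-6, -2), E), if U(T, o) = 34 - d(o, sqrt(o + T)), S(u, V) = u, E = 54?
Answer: 29680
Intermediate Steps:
U(T, o) = 40 (U(T, o) = 34 - 1*(-6) = 34 + 6 = 40)
742*U(S(-6, -2), E) = 742*40 = 29680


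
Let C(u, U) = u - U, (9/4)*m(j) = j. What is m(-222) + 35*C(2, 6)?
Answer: -716/3 ≈ -238.67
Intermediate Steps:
m(j) = 4*j/9
m(-222) + 35*C(2, 6) = (4/9)*(-222) + 35*(2 - 1*6) = -296/3 + 35*(2 - 6) = -296/3 + 35*(-4) = -296/3 - 140 = -716/3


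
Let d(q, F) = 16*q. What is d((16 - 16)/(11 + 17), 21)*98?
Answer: 0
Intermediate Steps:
d((16 - 16)/(11 + 17), 21)*98 = (16*((16 - 16)/(11 + 17)))*98 = (16*(0/28))*98 = (16*(0*(1/28)))*98 = (16*0)*98 = 0*98 = 0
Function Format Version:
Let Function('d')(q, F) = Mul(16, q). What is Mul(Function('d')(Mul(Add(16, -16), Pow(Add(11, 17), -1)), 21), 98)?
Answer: 0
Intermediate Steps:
Mul(Function('d')(Mul(Add(16, -16), Pow(Add(11, 17), -1)), 21), 98) = Mul(Mul(16, Mul(Add(16, -16), Pow(Add(11, 17), -1))), 98) = Mul(Mul(16, Mul(0, Pow(28, -1))), 98) = Mul(Mul(16, Mul(0, Rational(1, 28))), 98) = Mul(Mul(16, 0), 98) = Mul(0, 98) = 0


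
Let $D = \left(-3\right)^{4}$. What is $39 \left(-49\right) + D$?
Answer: $-1830$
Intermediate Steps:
$D = 81$
$39 \left(-49\right) + D = 39 \left(-49\right) + 81 = -1911 + 81 = -1830$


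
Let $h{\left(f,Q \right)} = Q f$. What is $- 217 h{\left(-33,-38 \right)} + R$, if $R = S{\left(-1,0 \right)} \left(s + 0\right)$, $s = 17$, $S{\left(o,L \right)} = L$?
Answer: $-272118$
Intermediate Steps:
$R = 0$ ($R = 0 \left(17 + 0\right) = 0 \cdot 17 = 0$)
$- 217 h{\left(-33,-38 \right)} + R = - 217 \left(\left(-38\right) \left(-33\right)\right) + 0 = \left(-217\right) 1254 + 0 = -272118 + 0 = -272118$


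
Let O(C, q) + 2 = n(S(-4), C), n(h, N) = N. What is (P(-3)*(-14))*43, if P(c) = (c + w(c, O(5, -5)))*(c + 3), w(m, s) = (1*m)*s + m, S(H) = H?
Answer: 0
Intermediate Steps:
O(C, q) = -2 + C
w(m, s) = m + m*s (w(m, s) = m*s + m = m + m*s)
P(c) = 5*c*(3 + c) (P(c) = (c + c*(1 + (-2 + 5)))*(c + 3) = (c + c*(1 + 3))*(3 + c) = (c + c*4)*(3 + c) = (c + 4*c)*(3 + c) = (5*c)*(3 + c) = 5*c*(3 + c))
(P(-3)*(-14))*43 = ((5*(-3)*(3 - 3))*(-14))*43 = ((5*(-3)*0)*(-14))*43 = (0*(-14))*43 = 0*43 = 0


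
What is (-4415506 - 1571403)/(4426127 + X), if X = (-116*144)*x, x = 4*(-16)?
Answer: -5986909/5495183 ≈ -1.0895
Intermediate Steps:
x = -64
X = 1069056 (X = -116*144*(-64) = -16704*(-64) = 1069056)
(-4415506 - 1571403)/(4426127 + X) = (-4415506 - 1571403)/(4426127 + 1069056) = -5986909/5495183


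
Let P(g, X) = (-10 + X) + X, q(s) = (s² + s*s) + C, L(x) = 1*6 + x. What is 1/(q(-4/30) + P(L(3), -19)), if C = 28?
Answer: -225/4492 ≈ -0.050089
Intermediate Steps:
L(x) = 6 + x
q(s) = 28 + 2*s² (q(s) = (s² + s*s) + 28 = (s² + s²) + 28 = 2*s² + 28 = 28 + 2*s²)
P(g, X) = -10 + 2*X
1/(q(-4/30) + P(L(3), -19)) = 1/((28 + 2*(-4/30)²) + (-10 + 2*(-19))) = 1/((28 + 2*(-4*1/30)²) + (-10 - 38)) = 1/((28 + 2*(-2/15)²) - 48) = 1/((28 + 2*(4/225)) - 48) = 1/((28 + 8/225) - 48) = 1/(6308/225 - 48) = 1/(-4492/225) = -225/4492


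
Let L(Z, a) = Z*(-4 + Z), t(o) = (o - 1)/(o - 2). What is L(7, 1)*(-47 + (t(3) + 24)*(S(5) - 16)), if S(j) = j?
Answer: -6993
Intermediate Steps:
t(o) = (-1 + o)/(-2 + o)
L(7, 1)*(-47 + (t(3) + 24)*(S(5) - 16)) = (7*(-4 + 7))*(-47 + ((-1 + 3)/(-2 + 3) + 24)*(5 - 16)) = (7*3)*(-47 + (2/1 + 24)*(-11)) = 21*(-47 + (1*2 + 24)*(-11)) = 21*(-47 + (2 + 24)*(-11)) = 21*(-47 + 26*(-11)) = 21*(-47 - 286) = 21*(-333) = -6993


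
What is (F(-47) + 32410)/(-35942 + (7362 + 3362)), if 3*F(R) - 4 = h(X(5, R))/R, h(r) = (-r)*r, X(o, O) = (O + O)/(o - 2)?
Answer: -437647/340443 ≈ -1.2855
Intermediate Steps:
X(o, O) = 2*O/(-2 + o) (X(o, O) = (2*O)/(-2 + o) = 2*O/(-2 + o))
h(r) = -r²
F(R) = 4/3 - 4*R/27 (F(R) = 4/3 + ((-(2*R/(-2 + 5))²)/R)/3 = 4/3 + ((-(2*R/3)²)/R)/3 = 4/3 + ((-4*R²/9)/R)/3 = 4/3 + (-4*R/9)/3 = 4/3 - 4*R/27)
(F(-47) + 32410)/(-35942 + (7362 + 3362)) = ((4/3 - 4/27*(-47)) + 32410)/(-35942 + (7362 + 3362)) = ((4/3 + 188/27) + 32410)/(-35942 + 10724) = (224/27 + 32410)/(-25218) = (875294/27)*(-1/25218) = -437647/340443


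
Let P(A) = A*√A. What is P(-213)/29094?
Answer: -71*I*√213/9698 ≈ -0.10685*I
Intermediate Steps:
P(A) = A^(3/2)
P(-213)/29094 = (-213)^(3/2)/29094 = -213*I*√213*(1/29094) = -71*I*√213/9698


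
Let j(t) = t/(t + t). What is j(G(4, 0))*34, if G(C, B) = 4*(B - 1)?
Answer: 17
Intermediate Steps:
G(C, B) = -4 + 4*B (G(C, B) = 4*(-1 + B) = -4 + 4*B)
j(t) = ½ (j(t) = t/((2*t)) = t*(1/(2*t)) = ½)
j(G(4, 0))*34 = (½)*34 = 17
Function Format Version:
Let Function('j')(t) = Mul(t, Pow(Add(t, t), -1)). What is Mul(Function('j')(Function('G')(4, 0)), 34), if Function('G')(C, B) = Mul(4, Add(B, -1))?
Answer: 17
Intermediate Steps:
Function('G')(C, B) = Add(-4, Mul(4, B)) (Function('G')(C, B) = Mul(4, Add(-1, B)) = Add(-4, Mul(4, B)))
Function('j')(t) = Rational(1, 2) (Function('j')(t) = Mul(t, Pow(Mul(2, t), -1)) = Mul(t, Mul(Rational(1, 2), Pow(t, -1))) = Rational(1, 2))
Mul(Function('j')(Function('G')(4, 0)), 34) = Mul(Rational(1, 2), 34) = 17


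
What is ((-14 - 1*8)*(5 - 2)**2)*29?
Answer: -5742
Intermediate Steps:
((-14 - 1*8)*(5 - 2)**2)*29 = ((-14 - 8)*3**2)*29 = -22*9*29 = -198*29 = -5742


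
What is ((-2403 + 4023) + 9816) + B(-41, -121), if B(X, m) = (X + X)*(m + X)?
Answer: 24720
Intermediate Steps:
B(X, m) = 2*X*(X + m) (B(X, m) = (2*X)*(X + m) = 2*X*(X + m))
((-2403 + 4023) + 9816) + B(-41, -121) = ((-2403 + 4023) + 9816) + 2*(-41)*(-41 - 121) = (1620 + 9816) + 2*(-41)*(-162) = 11436 + 13284 = 24720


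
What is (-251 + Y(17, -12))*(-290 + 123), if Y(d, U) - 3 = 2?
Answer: 41082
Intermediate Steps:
Y(d, U) = 5 (Y(d, U) = 3 + 2 = 5)
(-251 + Y(17, -12))*(-290 + 123) = (-251 + 5)*(-290 + 123) = -246*(-167) = 41082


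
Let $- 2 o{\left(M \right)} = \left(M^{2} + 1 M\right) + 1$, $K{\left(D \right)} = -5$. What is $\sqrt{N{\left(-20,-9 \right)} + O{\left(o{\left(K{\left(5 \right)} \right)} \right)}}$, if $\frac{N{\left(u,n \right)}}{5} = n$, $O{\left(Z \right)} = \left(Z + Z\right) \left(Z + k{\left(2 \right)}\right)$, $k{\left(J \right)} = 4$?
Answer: $\frac{\sqrt{366}}{2} \approx 9.5656$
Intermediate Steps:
$o{\left(M \right)} = - \frac{1}{2} - \frac{M}{2} - \frac{M^{2}}{2}$ ($o{\left(M \right)} = - \frac{\left(M^{2} + 1 M\right) + 1}{2} = - \frac{\left(M^{2} + M\right) + 1}{2} = - \frac{\left(M + M^{2}\right) + 1}{2} = - \frac{1 + M + M^{2}}{2} = - \frac{1}{2} - \frac{M}{2} - \frac{M^{2}}{2}$)
$O{\left(Z \right)} = 2 Z \left(4 + Z\right)$ ($O{\left(Z \right)} = \left(Z + Z\right) \left(Z + 4\right) = 2 Z \left(4 + Z\right)$)
$N{\left(u,n \right)} = 5 n$
$\sqrt{N{\left(-20,-9 \right)} + O{\left(o{\left(K{\left(5 \right)} \right)} \right)}} = \sqrt{5 \left(-9\right) + 2 \left(- \frac{1}{2} - - \frac{5}{2} - \frac{\left(-5\right)^{2}}{2}\right) \left(4 - \left(-2 + \frac{25}{2}\right)\right)} = \sqrt{-45 + 2 \left(- \frac{1}{2} + \frac{5}{2} - \frac{25}{2}\right) \left(4 - \frac{21}{2}\right)} = \sqrt{-45 + 2 \left(- \frac{21}{2}\right) \left(4 - \frac{21}{2}\right)} = \sqrt{-45 + 2 \left(- \frac{21}{2}\right) \left(- \frac{13}{2}\right)} = \sqrt{-45 + \frac{273}{2}} = \sqrt{\frac{183}{2}} = \frac{\sqrt{366}}{2}$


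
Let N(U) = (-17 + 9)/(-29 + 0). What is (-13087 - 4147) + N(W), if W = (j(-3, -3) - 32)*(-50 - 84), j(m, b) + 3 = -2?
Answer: -499778/29 ≈ -17234.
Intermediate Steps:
j(m, b) = -5 (j(m, b) = -3 - 2 = -5)
W = 4958 (W = (-5 - 32)*(-50 - 84) = -37*(-134) = 4958)
N(U) = 8/29 (N(U) = -8/(-29) = -8*(-1/29) = 8/29)
(-13087 - 4147) + N(W) = (-13087 - 4147) + 8/29 = -17234 + 8/29 = -499778/29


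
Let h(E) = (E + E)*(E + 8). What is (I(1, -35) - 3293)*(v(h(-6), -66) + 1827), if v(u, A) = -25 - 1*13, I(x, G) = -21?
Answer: -5928746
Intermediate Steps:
h(E) = 2*E*(8 + E) (h(E) = (2*E)*(8 + E) = 2*E*(8 + E))
v(u, A) = -38 (v(u, A) = -25 - 13 = -38)
(I(1, -35) - 3293)*(v(h(-6), -66) + 1827) = (-21 - 3293)*(-38 + 1827) = -3314*1789 = -5928746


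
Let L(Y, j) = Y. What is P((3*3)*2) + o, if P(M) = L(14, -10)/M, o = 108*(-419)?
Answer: -407261/9 ≈ -45251.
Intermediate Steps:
o = -45252
P(M) = 14/M
P((3*3)*2) + o = 14/(((3*3)*2)) - 45252 = 14/((9*2)) - 45252 = 14/18 - 45252 = 14*(1/18) - 45252 = 7/9 - 45252 = -407261/9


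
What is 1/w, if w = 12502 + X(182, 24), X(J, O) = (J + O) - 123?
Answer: 1/12585 ≈ 7.9460e-5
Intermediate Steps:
X(J, O) = -123 + J + O
w = 12585 (w = 12502 + (-123 + 182 + 24) = 12502 + 83 = 12585)
1/w = 1/12585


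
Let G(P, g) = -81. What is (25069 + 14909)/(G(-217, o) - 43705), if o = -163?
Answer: -19989/21893 ≈ -0.91303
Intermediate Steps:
(25069 + 14909)/(G(-217, o) - 43705) = (25069 + 14909)/(-81 - 43705) = 39978/(-43786) = 39978*(-1/43786) = -19989/21893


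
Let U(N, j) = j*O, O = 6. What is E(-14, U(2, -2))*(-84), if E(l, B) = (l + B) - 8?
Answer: 2856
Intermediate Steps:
U(N, j) = 6*j (U(N, j) = j*6 = 6*j)
E(l, B) = -8 + B + l (E(l, B) = (B + l) - 8 = -8 + B + l)
E(-14, U(2, -2))*(-84) = (-8 + 6*(-2) - 14)*(-84) = (-8 - 12 - 14)*(-84) = -34*(-84) = 2856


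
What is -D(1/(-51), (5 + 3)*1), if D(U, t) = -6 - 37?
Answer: 43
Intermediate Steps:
D(U, t) = -43
-D(1/(-51), (5 + 3)*1) = -1*(-43) = 43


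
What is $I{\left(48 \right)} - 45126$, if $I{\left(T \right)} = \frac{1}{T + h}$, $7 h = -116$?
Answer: $- \frac{9927713}{220} \approx -45126.0$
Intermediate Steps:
$h = - \frac{116}{7}$ ($h = \frac{1}{7} \left(-116\right) = - \frac{116}{7} \approx -16.571$)
$I{\left(T \right)} = \frac{1}{- \frac{116}{7} + T}$ ($I{\left(T \right)} = \frac{1}{T - \frac{116}{7}} = \frac{1}{- \frac{116}{7} + T}$)
$I{\left(48 \right)} - 45126 = \frac{7}{-116 + 7 \cdot 48} - 45126 = \frac{7}{-116 + 336} - 45126 = \frac{7}{220} - 45126 = - \frac{9927713}{220}$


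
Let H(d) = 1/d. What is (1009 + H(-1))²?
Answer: 1016064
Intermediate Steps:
(1009 + H(-1))² = (1009 + 1/(-1))² = (1009 - 1)² = 1008² = 1016064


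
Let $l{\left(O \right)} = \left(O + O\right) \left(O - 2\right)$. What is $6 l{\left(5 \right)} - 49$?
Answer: $131$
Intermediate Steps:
$l{\left(O \right)} = 2 O \left(-2 + O\right)$
$6 l{\left(5 \right)} - 49 = 6 \cdot 2 \cdot 5 \left(-2 + 5\right) - 49 = 6 \cdot 2 \cdot 5 \cdot 3 - 49 = 6 \cdot 30 - 49 = 180 - 49 = 131$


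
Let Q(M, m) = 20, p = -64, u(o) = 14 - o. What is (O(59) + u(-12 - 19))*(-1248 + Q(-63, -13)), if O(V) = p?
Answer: 23332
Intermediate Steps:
O(V) = -64
(O(59) + u(-12 - 19))*(-1248 + Q(-63, -13)) = (-64 + (14 - (-12 - 19)))*(-1248 + 20) = (-64 + (14 - 1*(-31)))*(-1228) = (-64 + (14 + 31))*(-1228) = (-64 + 45)*(-1228) = -19*(-1228) = 23332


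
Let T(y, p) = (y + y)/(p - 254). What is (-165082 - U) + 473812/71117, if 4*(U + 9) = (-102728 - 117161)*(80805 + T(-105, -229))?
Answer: 29062247771219757/6542764 ≈ 4.4419e+9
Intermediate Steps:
T(y, p) = 2*y/(-254 + p) (T(y, p) = (2*y)/(-254 + p) = 2*y/(-254 + p))
U = -408669204553/92 (U = -9 + ((-102728 - 117161)*(80805 + 2*(-105)/(-254 - 229)))/4 = -9 + (-219889*(80805 + 2*(-105)/(-483)))/4 = -9 + (-219889*(80805 + 2*(-105)*(-1/483)))/4 = -9 + (-219889*(80805 + 10/23))/4 = -9 + (-219889*1858525/23)/4 = -9 + (1/4)*(-408669203725/23) = -9 - 408669203725/92 = -408669204553/92 ≈ -4.4421e+9)
(-165082 - U) + 473812/71117 = (-165082 - 1*(-408669204553/92)) + 473812/71117 = (-165082 + 408669204553/92) + 473812*(1/71117) = 408654017009/92 + 473812/71117 = 29062247771219757/6542764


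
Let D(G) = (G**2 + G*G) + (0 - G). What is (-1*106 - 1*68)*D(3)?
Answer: -2610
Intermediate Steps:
D(G) = -G + 2*G**2 (D(G) = (G**2 + G**2) - G = 2*G**2 - G = -G + 2*G**2)
(-1*106 - 1*68)*D(3) = (-1*106 - 1*68)*(3*(-1 + 2*3)) = (-106 - 68)*(3*(-1 + 6)) = -522*5 = -174*15 = -2610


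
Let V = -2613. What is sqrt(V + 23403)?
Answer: 3*sqrt(2310) ≈ 144.19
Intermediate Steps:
sqrt(V + 23403) = sqrt(-2613 + 23403) = sqrt(20790) = 3*sqrt(2310)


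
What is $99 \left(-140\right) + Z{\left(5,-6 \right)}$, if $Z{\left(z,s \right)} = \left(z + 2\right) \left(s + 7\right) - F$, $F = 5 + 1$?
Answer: $-13859$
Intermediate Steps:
$F = 6$
$Z{\left(z,s \right)} = -6 + \left(2 + z\right) \left(7 + s\right)$ ($Z{\left(z,s \right)} = \left(z + 2\right) \left(s + 7\right) - 6 = \left(2 + z\right) \left(7 + s\right) - 6 = -6 + \left(2 + z\right) \left(7 + s\right)$)
$99 \left(-140\right) + Z{\left(5,-6 \right)} = 99 \left(-140\right) + \left(8 + 2 \left(-6\right) + 7 \cdot 5 - 30\right) = -13860 + \left(8 - 12 + 35 - 30\right) = -13860 + 1 = -13859$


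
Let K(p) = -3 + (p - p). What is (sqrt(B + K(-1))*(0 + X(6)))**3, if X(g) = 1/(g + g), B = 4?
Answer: 1/1728 ≈ 0.00057870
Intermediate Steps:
X(g) = 1/(2*g)
K(p) = -3 (K(p) = -3 + 0 = -3)
(sqrt(B + K(-1))*(0 + X(6)))**3 = (sqrt(4 - 3)*(0 + (1/2)/6))**3 = (sqrt(1)*(0 + (1/2)*(1/6)))**3 = (1*(0 + 1/12))**3 = (1*(1/12))**3 = (1/12)**3 = 1/1728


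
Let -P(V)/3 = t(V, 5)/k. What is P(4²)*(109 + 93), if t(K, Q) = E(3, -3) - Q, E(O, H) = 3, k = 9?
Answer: 404/3 ≈ 134.67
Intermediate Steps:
t(K, Q) = 3 - Q
P(V) = ⅔ (P(V) = -3*(3 - 1*5)/9 = -3*(3 - 5)/9 = -(-6)/9 = -3*(-2/9) = ⅔)
P(4²)*(109 + 93) = 2*(109 + 93)/3 = (⅔)*202 = 404/3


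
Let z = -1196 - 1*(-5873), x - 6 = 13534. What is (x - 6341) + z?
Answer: 11876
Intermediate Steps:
x = 13540 (x = 6 + 13534 = 13540)
z = 4677 (z = -1196 + 5873 = 4677)
(x - 6341) + z = (13540 - 6341) + 4677 = 7199 + 4677 = 11876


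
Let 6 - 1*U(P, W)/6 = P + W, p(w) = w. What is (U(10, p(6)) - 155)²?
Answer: 46225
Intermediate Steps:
U(P, W) = 36 - 6*P - 6*W (U(P, W) = 36 - 6*(P + W) = 36 + (-6*P - 6*W) = 36 - 6*P - 6*W)
(U(10, p(6)) - 155)² = ((36 - 6*10 - 6*6) - 155)² = ((36 - 60 - 36) - 155)² = (-60 - 155)² = (-215)² = 46225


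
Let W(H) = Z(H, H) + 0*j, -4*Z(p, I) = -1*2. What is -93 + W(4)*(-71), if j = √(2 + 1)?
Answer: -257/2 ≈ -128.50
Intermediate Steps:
Z(p, I) = ½ (Z(p, I) = -(-1)*2/4 = -¼*(-2) = ½)
j = √3 ≈ 1.7320
W(H) = ½ (W(H) = ½ + 0*√3 = ½ + 0 = ½)
-93 + W(4)*(-71) = -93 + (½)*(-71) = -93 - 71/2 = -257/2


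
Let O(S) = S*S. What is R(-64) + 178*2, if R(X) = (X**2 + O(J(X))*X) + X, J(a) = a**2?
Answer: -1073737436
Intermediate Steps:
O(S) = S**2
R(X) = X + X**2 + X**5 (R(X) = (X**2 + (X**2)**2*X) + X = (X**2 + X**4*X) + X = (X**2 + X**5) + X = X + X**2 + X**5)
R(-64) + 178*2 = -64*(1 - 64 + (-64)**4) + 178*2 = -64*(1 - 64 + 16777216) + 356 = -64*16777153 + 356 = -1073737792 + 356 = -1073737436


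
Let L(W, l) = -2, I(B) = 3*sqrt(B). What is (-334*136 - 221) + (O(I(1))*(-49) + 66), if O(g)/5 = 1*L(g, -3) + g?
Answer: -45824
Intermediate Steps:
O(g) = -10 + 5*g (O(g) = 5*(1*(-2) + g) = 5*(-2 + g) = -10 + 5*g)
(-334*136 - 221) + (O(I(1))*(-49) + 66) = (-334*136 - 221) + ((-10 + 5*(3*sqrt(1)))*(-49) + 66) = (-45424 - 221) + ((-10 + 5*(3*1))*(-49) + 66) = -45645 + ((-10 + 5*3)*(-49) + 66) = -45645 + ((-10 + 15)*(-49) + 66) = -45645 + (5*(-49) + 66) = -45645 + (-245 + 66) = -45645 - 179 = -45824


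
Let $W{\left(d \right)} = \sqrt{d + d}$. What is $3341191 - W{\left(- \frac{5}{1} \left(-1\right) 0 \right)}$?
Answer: $3341191$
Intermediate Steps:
$W{\left(d \right)} = \sqrt{2} \sqrt{d}$ ($W{\left(d \right)} = \sqrt{2 d} = \sqrt{2} \sqrt{d}$)
$3341191 - W{\left(- \frac{5}{1} \left(-1\right) 0 \right)} = 3341191 - \sqrt{2} \sqrt{- \frac{5}{1} \left(-1\right) 0} = 3341191 - \sqrt{2} \sqrt{\left(-5\right) 1 \left(-1\right) 0} = 3341191 - \sqrt{2} \sqrt{\left(-5\right) \left(-1\right) 0} = 3341191 - \sqrt{2} \sqrt{5 \cdot 0} = 3341191 - \sqrt{2} \sqrt{0} = 3341191 - \sqrt{2} \cdot 0 = 3341191 - 0 = 3341191 + 0 = 3341191$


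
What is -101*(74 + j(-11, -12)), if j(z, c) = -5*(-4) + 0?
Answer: -9494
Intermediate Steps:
j(z, c) = 20 (j(z, c) = 20 + 0 = 20)
-101*(74 + j(-11, -12)) = -101*(74 + 20) = -101*94 = -9494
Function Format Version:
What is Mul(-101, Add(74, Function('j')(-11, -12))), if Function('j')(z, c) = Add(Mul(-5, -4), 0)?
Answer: -9494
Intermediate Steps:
Function('j')(z, c) = 20 (Function('j')(z, c) = Add(20, 0) = 20)
Mul(-101, Add(74, Function('j')(-11, -12))) = Mul(-101, Add(74, 20)) = Mul(-101, 94) = -9494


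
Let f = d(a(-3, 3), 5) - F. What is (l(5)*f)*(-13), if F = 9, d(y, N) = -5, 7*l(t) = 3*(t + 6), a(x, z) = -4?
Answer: 858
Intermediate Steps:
l(t) = 18/7 + 3*t/7 (l(t) = (3*(t + 6))/7 = (3*(6 + t))/7 = (18 + 3*t)/7 = 18/7 + 3*t/7)
f = -14 (f = -5 - 1*9 = -5 - 9 = -14)
(l(5)*f)*(-13) = ((18/7 + (3/7)*5)*(-14))*(-13) = ((18/7 + 15/7)*(-14))*(-13) = ((33/7)*(-14))*(-13) = -66*(-13) = 858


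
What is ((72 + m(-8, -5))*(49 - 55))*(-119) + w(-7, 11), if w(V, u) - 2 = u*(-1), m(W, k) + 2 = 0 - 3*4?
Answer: 41403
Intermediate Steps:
m(W, k) = -14 (m(W, k) = -2 + (0 - 3*4) = -2 + (0 - 12) = -2 - 12 = -14)
w(V, u) = 2 - u (w(V, u) = 2 + u*(-1) = 2 - u)
((72 + m(-8, -5))*(49 - 55))*(-119) + w(-7, 11) = ((72 - 14)*(49 - 55))*(-119) + (2 - 1*11) = (58*(-6))*(-119) + (2 - 11) = -348*(-119) - 9 = 41412 - 9 = 41403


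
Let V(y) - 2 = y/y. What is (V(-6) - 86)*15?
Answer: -1245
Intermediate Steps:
V(y) = 3 (V(y) = 2 + y/y = 2 + 1 = 3)
(V(-6) - 86)*15 = (3 - 86)*15 = -83*15 = -1245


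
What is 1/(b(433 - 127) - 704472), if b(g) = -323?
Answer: -1/704795 ≈ -1.4189e-6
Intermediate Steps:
1/(b(433 - 127) - 704472) = 1/(-323 - 704472) = 1/(-704795) = -1/704795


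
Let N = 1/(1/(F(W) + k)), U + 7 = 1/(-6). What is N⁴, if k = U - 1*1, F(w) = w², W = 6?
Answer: 777796321/1296 ≈ 6.0015e+5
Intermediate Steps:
U = -43/6 (U = -7 + 1/(-6) = -7 - ⅙ = -43/6 ≈ -7.1667)
k = -49/6 (k = -43/6 - 1*1 = -43/6 - 1 = -49/6 ≈ -8.1667)
N = 167/6 (N = 1/(1/(6² - 49/6)) = 1/(1/(36 - 49/6)) = 1/(1/(167/6)) = 1/(6/167) = 167/6 ≈ 27.833)
N⁴ = (167/6)⁴ = 777796321/1296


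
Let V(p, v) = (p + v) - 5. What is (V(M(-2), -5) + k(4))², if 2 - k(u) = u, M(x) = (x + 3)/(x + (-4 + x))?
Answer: 9409/64 ≈ 147.02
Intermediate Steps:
M(x) = (3 + x)/(-4 + 2*x)
k(u) = 2 - u
V(p, v) = -5 + p + v
(V(M(-2), -5) + k(4))² = ((-5 + (3 - 2)/(2*(-2 - 2)) - 5) + (2 - 1*4))² = ((-5 + (½)*1/(-4) - 5) + (2 - 4))² = ((-5 + (½)*(-¼)*1 - 5) - 2)² = ((-5 - ⅛ - 5) - 2)² = (-81/8 - 2)² = (-97/8)² = 9409/64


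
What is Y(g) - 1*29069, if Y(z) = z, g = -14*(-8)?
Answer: -28957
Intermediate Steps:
g = 112
Y(g) - 1*29069 = 112 - 1*29069 = 112 - 29069 = -28957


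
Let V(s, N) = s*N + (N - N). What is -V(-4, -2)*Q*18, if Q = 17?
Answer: -2448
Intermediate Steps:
V(s, N) = N*s (V(s, N) = N*s + 0 = N*s)
-V(-4, -2)*Q*18 = --2*(-4)*17*18 = -8*17*18 = -136*18 = -1*2448 = -2448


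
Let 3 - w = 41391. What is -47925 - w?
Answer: -6537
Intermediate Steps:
w = -41388 (w = 3 - 1*41391 = 3 - 41391 = -41388)
-47925 - w = -47925 - 1*(-41388) = -47925 + 41388 = -6537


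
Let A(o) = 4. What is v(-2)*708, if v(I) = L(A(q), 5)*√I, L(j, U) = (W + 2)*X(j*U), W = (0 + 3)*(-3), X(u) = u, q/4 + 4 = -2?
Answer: -99120*I*√2 ≈ -1.4018e+5*I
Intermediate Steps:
q = -24 (q = -16 + 4*(-2) = -16 - 8 = -24)
W = -9 (W = 3*(-3) = -9)
L(j, U) = -7*U*j (L(j, U) = (-9 + 2)*(j*U) = -7*U*j)
v(I) = -140*√I (v(I) = (-7*5*4)*√I = -140*√I)
v(-2)*708 = -140*I*√2*708 = -99120*I*√2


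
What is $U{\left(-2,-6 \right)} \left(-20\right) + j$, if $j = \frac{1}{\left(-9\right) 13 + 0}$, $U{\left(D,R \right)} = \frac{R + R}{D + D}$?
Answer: $- \frac{7021}{117} \approx -60.009$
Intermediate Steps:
$U{\left(D,R \right)} = \frac{R}{D}$ ($U{\left(D,R \right)} = \frac{2 R}{2 D} = 2 R \frac{1}{2 D} = \frac{R}{D}$)
$j = - \frac{1}{117}$ ($j = \frac{1}{-117 + 0} = \frac{1}{-117} = - \frac{1}{117} \approx -0.008547$)
$U{\left(-2,-6 \right)} \left(-20\right) + j = - \frac{6}{-2} \left(-20\right) - \frac{1}{117} = \left(-6\right) \left(- \frac{1}{2}\right) \left(-20\right) - \frac{1}{117} = 3 \left(-20\right) - \frac{1}{117} = -60 - \frac{1}{117} = - \frac{7021}{117}$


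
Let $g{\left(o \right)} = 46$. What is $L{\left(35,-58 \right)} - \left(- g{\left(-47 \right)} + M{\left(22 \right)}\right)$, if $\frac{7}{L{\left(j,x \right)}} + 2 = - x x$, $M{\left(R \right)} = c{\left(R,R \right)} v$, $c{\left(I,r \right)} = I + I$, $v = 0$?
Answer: $\frac{154829}{3366} \approx 45.998$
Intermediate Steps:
$c{\left(I,r \right)} = 2 I$
$M{\left(R \right)} = 0$ ($M{\left(R \right)} = 2 R 0 = 0$)
$L{\left(j,x \right)} = \frac{7}{-2 - x^{2}}$ ($L{\left(j,x \right)} = \frac{7}{-2 + - x x} = \frac{7}{-2 - x^{2}}$)
$L{\left(35,-58 \right)} - \left(- g{\left(-47 \right)} + M{\left(22 \right)}\right) = - \frac{7}{2 + \left(-58\right)^{2}} + \left(46 - 0\right) = - \frac{7}{2 + 3364} + \left(46 + 0\right) = - \frac{7}{3366} + 46 = \frac{154829}{3366}$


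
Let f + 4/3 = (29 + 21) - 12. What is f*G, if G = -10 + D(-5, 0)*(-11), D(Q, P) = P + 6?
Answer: -8360/3 ≈ -2786.7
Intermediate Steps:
D(Q, P) = 6 + P
f = 110/3 (f = -4/3 + ((29 + 21) - 12) = -4/3 + (50 - 12) = -4/3 + 38 = 110/3 ≈ 36.667)
G = -76 (G = -10 + (6 + 0)*(-11) = -10 + 6*(-11) = -10 - 66 = -76)
f*G = (110/3)*(-76) = -8360/3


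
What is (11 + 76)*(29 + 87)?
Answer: 10092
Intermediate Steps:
(11 + 76)*(29 + 87) = 87*116 = 10092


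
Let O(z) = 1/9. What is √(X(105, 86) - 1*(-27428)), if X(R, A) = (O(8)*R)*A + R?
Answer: √256827/3 ≈ 168.93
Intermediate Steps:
O(z) = ⅑
X(R, A) = R + A*R/9 (X(R, A) = (R/9)*A + R = A*R/9 + R = R + A*R/9)
√(X(105, 86) - 1*(-27428)) = √((⅑)*105*(9 + 86) - 1*(-27428)) = √((⅑)*105*95 + 27428) = √(3325/3 + 27428) = √(85609/3) = √256827/3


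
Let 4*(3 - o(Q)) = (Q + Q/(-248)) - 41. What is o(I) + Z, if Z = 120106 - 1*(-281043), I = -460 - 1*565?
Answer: 398206127/992 ≈ 4.0142e+5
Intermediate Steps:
I = -1025 (I = -460 - 565 = -1025)
o(Q) = 53/4 - 247*Q/992 (o(Q) = 3 - ((Q + Q/(-248)) - 41)/4 = 3 - ((Q + Q*(-1/248)) - 41)/4 = 3 - ((Q - Q/248) - 41)/4 = 3 - (247*Q/248 - 41)/4 = 3 - (-41 + 247*Q/248)/4 = 3 + (41/4 - 247*Q/992) = 53/4 - 247*Q/992)
Z = 401149 (Z = 120106 + 281043 = 401149)
o(I) + Z = (53/4 - 247/992*(-1025)) + 401149 = (53/4 + 253175/992) + 401149 = 266319/992 + 401149 = 398206127/992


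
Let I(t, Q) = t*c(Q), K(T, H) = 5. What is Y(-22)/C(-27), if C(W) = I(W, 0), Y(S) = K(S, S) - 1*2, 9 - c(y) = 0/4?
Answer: -1/81 ≈ -0.012346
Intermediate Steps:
c(y) = 9 (c(y) = 9 - 0/4 = 9 - 1*0 = 9 + 0 = 9)
I(t, Q) = 9*t (I(t, Q) = t*9 = 9*t)
Y(S) = 3 (Y(S) = 5 - 1*2 = 5 - 2 = 3)
C(W) = 9*W
Y(-22)/C(-27) = 3/((9*(-27))) = 3/(-243) = 3*(-1/243) = -1/81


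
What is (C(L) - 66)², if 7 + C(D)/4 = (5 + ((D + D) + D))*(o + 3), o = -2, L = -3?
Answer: 12100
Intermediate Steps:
C(D) = -8 + 12*D (C(D) = -28 + 4*((5 + ((D + D) + D))*(-2 + 3)) = -28 + 4*((5 + (2*D + D))*1) = -28 + 4*((5 + 3*D)*1) = -28 + 4*(5 + 3*D) = -28 + (20 + 12*D) = -8 + 12*D)
(C(L) - 66)² = ((-8 + 12*(-3)) - 66)² = ((-8 - 36) - 66)² = (-44 - 66)² = (-110)² = 12100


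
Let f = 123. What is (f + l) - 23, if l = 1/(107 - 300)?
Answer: 19299/193 ≈ 99.995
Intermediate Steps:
l = -1/193 (l = 1/(-193) = -1/193 ≈ -0.0051813)
(f + l) - 23 = (123 - 1/193) - 23 = 23738/193 - 23 = 19299/193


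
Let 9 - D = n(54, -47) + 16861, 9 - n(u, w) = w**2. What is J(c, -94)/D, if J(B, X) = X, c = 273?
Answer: 47/7326 ≈ 0.0064155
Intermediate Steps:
n(u, w) = 9 - w**2
D = -14652 (D = 9 - ((9 - 1*(-47)**2) + 16861) = 9 - ((9 - 1*2209) + 16861) = 9 - ((9 - 2209) + 16861) = 9 - (-2200 + 16861) = 9 - 1*14661 = 9 - 14661 = -14652)
J(c, -94)/D = -94/(-14652) = -94*(-1/14652) = 47/7326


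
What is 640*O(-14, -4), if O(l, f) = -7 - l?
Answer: 4480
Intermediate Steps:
640*O(-14, -4) = 640*(-7 - 1*(-14)) = 640*(-7 + 14) = 640*7 = 4480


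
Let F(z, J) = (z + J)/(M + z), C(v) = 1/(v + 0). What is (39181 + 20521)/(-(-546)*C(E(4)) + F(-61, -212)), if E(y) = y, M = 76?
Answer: 597020/1183 ≈ 504.67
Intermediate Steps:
C(v) = 1/v
F(z, J) = (J + z)/(76 + z) (F(z, J) = (z + J)/(76 + z) = (J + z)/(76 + z))
(39181 + 20521)/(-(-546)*C(E(4)) + F(-61, -212)) = (39181 + 20521)/(-(-546)/4 + (-212 - 61)/(76 - 61)) = 59702/(-(-546)/4 - 273/15) = 59702/(-39*(-7/2) + (1/15)*(-273)) = 59702/(273/2 - 91/5) = 59702/(1183/10) = 59702*(10/1183) = 597020/1183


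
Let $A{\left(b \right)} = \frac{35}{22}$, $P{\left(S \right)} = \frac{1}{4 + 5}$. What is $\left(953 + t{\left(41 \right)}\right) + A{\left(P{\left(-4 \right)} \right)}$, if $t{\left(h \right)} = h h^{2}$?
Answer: $\frac{1537263}{22} \approx 69876.0$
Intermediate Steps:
$P{\left(S \right)} = \frac{1}{9}$
$t{\left(h \right)} = h^{3}$
$A{\left(b \right)} = \frac{35}{22}$ ($A{\left(b \right)} = 35 \cdot \frac{1}{22} = \frac{35}{22}$)
$\left(953 + t{\left(41 \right)}\right) + A{\left(P{\left(-4 \right)} \right)} = \left(953 + 41^{3}\right) + \frac{35}{22} = \left(953 + 68921\right) + \frac{35}{22} = 69874 + \frac{35}{22} = \frac{1537263}{22}$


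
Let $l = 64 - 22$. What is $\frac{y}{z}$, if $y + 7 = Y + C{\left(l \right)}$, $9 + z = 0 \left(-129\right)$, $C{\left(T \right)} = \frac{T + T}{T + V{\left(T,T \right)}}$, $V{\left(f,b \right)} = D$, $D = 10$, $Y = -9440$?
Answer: $\frac{40930}{39} \approx 1049.5$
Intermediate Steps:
$V{\left(f,b \right)} = 10$
$l = 42$ ($l = 64 - 22 = 42$)
$C{\left(T \right)} = \frac{2 T}{10 + T}$ ($C{\left(T \right)} = \frac{T + T}{T + 10} = \frac{2 T}{10 + T}$)
$z = -9$ ($z = -9 + 0 \left(-129\right) = -9 + 0 = -9$)
$y = - \frac{122790}{13}$ ($y = -7 - \left(9440 - \frac{84}{10 + 42}\right) = -7 - \left(9440 - \frac{84}{52}\right) = -7 - \left(9440 - \frac{21}{13}\right) = -7 + \left(-9440 + \frac{21}{13}\right) = -7 - \frac{122699}{13} = - \frac{122790}{13} \approx -9445.4$)
$\frac{y}{z} = - \frac{122790}{13 \left(-9\right)} = \left(- \frac{122790}{13}\right) \left(- \frac{1}{9}\right) = \frac{40930}{39}$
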